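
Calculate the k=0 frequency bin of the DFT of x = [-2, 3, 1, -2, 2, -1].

X[0] = Σ(n=0 to 5) x[n] · ω_6^0 = Σ x[n]
= (-2) + (3) + (1) + (-2) + (2) + (-1)

X[0] = 1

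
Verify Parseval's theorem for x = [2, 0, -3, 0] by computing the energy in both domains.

Time domain:
Σ|x[n]|² = |2|² + |0|² + |-3|² + |0|² = 13.0000

Frequency domain:
(1/4)Σ|X[k]|² = (1/4)(|-1|² + |5|² + |-1|² + |5|²) = (1/4)·52.0000 = 13.0000

Both sides agree, confirming Parseval's theorem.

Σ|x[n]|² = (1/N)Σ|X[k]|² = 13.0000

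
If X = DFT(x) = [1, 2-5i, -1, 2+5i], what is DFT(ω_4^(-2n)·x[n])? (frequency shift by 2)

Modulation property: DFT(ω_4^(-2n)·x[n]) = X[(k-2) mod 4], so circularly shift X by 2 positions.

X[k-2] = [-1, 2+5i, 1, 2-5i]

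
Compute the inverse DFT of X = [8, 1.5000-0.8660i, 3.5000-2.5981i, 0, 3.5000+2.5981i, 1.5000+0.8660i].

x[n] = (1/6) Σ(k=0 to 5) X[k] · e^(2πikn/6)

Computing each x[n]:
x[0] = 3
x[1] = 2
x[2] = 0
x[3] = 2
x[4] = 1
x[5] = 0

x = [3, 2, 0, 2, 1, 0]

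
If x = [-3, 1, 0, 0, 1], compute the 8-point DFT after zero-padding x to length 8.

Original 5-point DFT: [-1, -2.3820, -4.6180, -4.6180, -2.3820]
Zero-padded 8-point DFT provides frequency interpolation.

DFT_8([x, 0, ...]) = [-1, -3.2929-0.7071i, -2-1i, -4.7071-0.7071i, -3, -4.7071+0.7071i, -2+1i, -3.2929+0.7071i]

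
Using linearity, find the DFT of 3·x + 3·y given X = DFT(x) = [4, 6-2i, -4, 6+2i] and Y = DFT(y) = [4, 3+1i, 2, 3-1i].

By linearity: DFT(3x + 3y) = 3·DFT(x) + 3·DFT(y)
= 3·[4, 6-2i, -4, 6+2i] + 3·[4, 3+1i, 2, 3-1i]

Computing element-wise:
Z[0] = 3·(4) + 3·(4) = 24
Z[1] = 3·(6-2i) + 3·(3+1i) = 27-3i
Z[2] = 3·(-4) + 3·(2) = -6
Z[3] = 3·(6+2i) + 3·(3-1i) = 27+3i

DFT(3x + 3y) = 3·X + 3·Y = [24, 27-3i, -6, 27+3i]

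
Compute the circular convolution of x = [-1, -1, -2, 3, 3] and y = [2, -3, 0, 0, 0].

(x ⊛ y)[n] = Σ(m=0 to 4) x[m] · y[(n-m) mod 5]

Computing each output sample:
(x ⊛ y)[0] = -11
(x ⊛ y)[1] = 1
(x ⊛ y)[2] = -1
(x ⊛ y)[3] = 12
(x ⊛ y)[4] = -3

x ⊛ y = [-11, 1, -1, 12, -3]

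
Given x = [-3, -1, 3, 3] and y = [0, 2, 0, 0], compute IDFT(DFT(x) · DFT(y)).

(x ⊛ y)[n] = Σ(m=0 to 3) x[m] · y[(n-m) mod 4]

Computing each output sample:
(x ⊛ y)[0] = 6
(x ⊛ y)[1] = -6
(x ⊛ y)[2] = -2
(x ⊛ y)[3] = 6

x ⊛ y = [6, -6, -2, 6]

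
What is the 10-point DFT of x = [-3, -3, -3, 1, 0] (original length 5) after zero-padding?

Original 5-point DFT: [-8, -2.3090+5.2043i, -1.1910-2.0409i, -1.1910+2.0409i, -2.3090-5.2043i]
Zero-padded 10-point DFT provides frequency interpolation.

DFT_10([x, 0, ...]) = [-8, -6.6631+3.6655i, -2.3090+5.2043i, 1.1631+1.6776i, -1.1910-2.0409i, -4, -1.1910+2.0409i, 1.1631-1.6776i, -2.3090-5.2043i, -6.6631-3.6655i]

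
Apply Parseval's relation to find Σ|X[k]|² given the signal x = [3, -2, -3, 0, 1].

Parseval: Σ|x[n]|² = (1/N)Σ|X[k]|², so Σ|X[k]|² = N·Σ|x[n]|² = 5·23.0000

Σ|X[k]|² = N·Σ|x[n]|² = 5·23.0000 = 115.0000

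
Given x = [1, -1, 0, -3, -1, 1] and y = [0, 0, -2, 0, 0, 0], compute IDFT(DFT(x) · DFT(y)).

(x ⊛ y)[n] = Σ(m=0 to 5) x[m] · y[(n-m) mod 6]

Computing each output sample:
(x ⊛ y)[0] = 2
(x ⊛ y)[1] = -2
(x ⊛ y)[2] = -2
(x ⊛ y)[3] = 2
(x ⊛ y)[4] = 0
(x ⊛ y)[5] = 6

x ⊛ y = [2, -2, -2, 2, 0, 6]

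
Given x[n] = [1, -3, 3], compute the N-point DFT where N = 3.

X[k] = Σ(n=0 to 2) x[n] · ω_3^(nk)
where ω_3 = e^(-2πi/3)

Computing each X[k]:
X[0] = 1
X[1] = 1.0000+5.1962i
X[2] = 1.0000-5.1962i

X = [1, 1.0000+5.1962i, 1.0000-5.1962i]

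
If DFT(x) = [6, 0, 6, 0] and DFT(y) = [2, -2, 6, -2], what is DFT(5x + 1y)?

By linearity: DFT(5x + 1y) = 5·DFT(x) + 1·DFT(y)
= 5·[6, 0, 6, 0] + 1·[2, -2, 6, -2]

Computing element-wise:
Z[0] = 5·(6) + 1·(2) = 32
Z[1] = 5·(0) + 1·(-2) = -2
Z[2] = 5·(6) + 1·(6) = 36
Z[3] = 5·(0) + 1·(-2) = -2

DFT(5x + 1y) = 5·X + 1·Y = [32, -2, 36, -2]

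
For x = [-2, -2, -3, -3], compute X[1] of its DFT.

X[1] = Σ(n=0 to 3) x[n] · ω_4^(1n) where ω_4 = e^(-2πi/4)
= (-2)·ω_4^0 + (-2)·ω_4^1 + (-3)·ω_4^2 + (-3)·ω_4^3

X[1] = 1-1i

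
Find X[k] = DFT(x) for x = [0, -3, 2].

X[k] = Σ(n=0 to 2) x[n] · ω_3^(nk)
where ω_3 = e^(-2πi/3)

Computing each X[k]:
X[0] = -1
X[1] = 0.5000+4.3301i
X[2] = 0.5000-4.3301i

X = [-1, 0.5000+4.3301i, 0.5000-4.3301i]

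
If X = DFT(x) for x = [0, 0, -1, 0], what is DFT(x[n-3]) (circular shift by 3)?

Time shift by 3: X_shifted[k] = ω_4^(3k) · X[k]
Shifted x = [0, -1, 0, 0]

DFT(x[n-3]) = [-1, 1i, 1, -1i]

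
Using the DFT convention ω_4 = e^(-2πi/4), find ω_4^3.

ω_4^3 = e^(-2πi·3/4)
= cos(-2π·3/4) + i·sin(-2π·3/4)
= cos(-6π/4) + i·sin(-6π/4)

ω_4^3 = cos(-6π/4) + i·sin(-6π/4) = 1i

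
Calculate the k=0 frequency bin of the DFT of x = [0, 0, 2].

X[0] = Σ(n=0 to 2) x[n] · ω_3^0 = Σ x[n]
= (0) + (0) + (2)

X[0] = 2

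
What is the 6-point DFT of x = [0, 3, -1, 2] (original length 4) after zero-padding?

Original 4-point DFT: [4, 1-1i, -6, 1+1i]
Zero-padded 6-point DFT provides frequency interpolation.

DFT_6([x, 0, ...]) = [4, -1.7321i, 1.0000-3.4641i, -6, 1.0000+3.4641i, 1.7321i]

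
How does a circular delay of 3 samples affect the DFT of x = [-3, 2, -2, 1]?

Time shift by 3: X_shifted[k] = ω_4^(3k) · X[k]
Shifted x = [2, -2, 1, -3]

DFT(x[n-3]) = [-2, 1-1i, 8, 1+1i]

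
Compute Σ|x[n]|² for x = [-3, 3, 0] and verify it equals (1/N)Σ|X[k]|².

Time domain:
Σ|x[n]|² = |-3|² + |3|² + |0|² = 18.0000

Frequency domain:
(1/3)Σ|X[k]|² = (1/3)(|0|² + |-4.5000-2.5981i|² + |-4.5000+2.5981i|²) = (1/3)·54.0000 = 18.0000

Both sides agree, confirming Parseval's theorem.

Σ|x[n]|² = (1/N)Σ|X[k]|² = 18.0000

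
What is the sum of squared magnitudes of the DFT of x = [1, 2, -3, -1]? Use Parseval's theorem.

Parseval: Σ|x[n]|² = (1/N)Σ|X[k]|², so Σ|X[k]|² = N·Σ|x[n]|² = 4·15.0000

Σ|X[k]|² = N·Σ|x[n]|² = 4·15.0000 = 60.0000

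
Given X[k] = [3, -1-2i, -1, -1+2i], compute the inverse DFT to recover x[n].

x[n] = (1/4) Σ(k=0 to 3) X[k] · e^(2πikn/4)

Computing each x[n]:
x[0] = 0
x[1] = 2
x[2] = 1
x[3] = 0

x = [0, 2, 1, 0]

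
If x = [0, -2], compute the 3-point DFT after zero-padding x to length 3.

Original 2-point DFT: [-2, 2]
Zero-padded 3-point DFT provides frequency interpolation.

DFT_3([x, 0, ...]) = [-2, 1.0000+1.7321i, 1.0000-1.7321i]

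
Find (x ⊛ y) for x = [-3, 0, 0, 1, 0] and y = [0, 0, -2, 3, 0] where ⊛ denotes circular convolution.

(x ⊛ y)[n] = Σ(m=0 to 4) x[m] · y[(n-m) mod 5]

Computing each output sample:
(x ⊛ y)[0] = -2
(x ⊛ y)[1] = 3
(x ⊛ y)[2] = 6
(x ⊛ y)[3] = -9
(x ⊛ y)[4] = 0

x ⊛ y = [-2, 3, 6, -9, 0]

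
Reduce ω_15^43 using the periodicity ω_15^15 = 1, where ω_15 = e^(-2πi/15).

Since ω_15^15 = 1, powers reduce modulo 15.
43 mod 15 = 13
So ω_15^43 = ω_15^13 = e^(-2πi·13/15)

ω_15^43 = ω_15^13 = 0.6691+0.7431i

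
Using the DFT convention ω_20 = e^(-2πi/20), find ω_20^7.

ω_20^7 = e^(-2πi·7/20)
= cos(-2π·7/20) + i·sin(-2π·7/20)
= cos(-14π/20) + i·sin(-14π/20)

ω_20^7 = cos(-14π/20) + i·sin(-14π/20) = -0.5878-0.8090i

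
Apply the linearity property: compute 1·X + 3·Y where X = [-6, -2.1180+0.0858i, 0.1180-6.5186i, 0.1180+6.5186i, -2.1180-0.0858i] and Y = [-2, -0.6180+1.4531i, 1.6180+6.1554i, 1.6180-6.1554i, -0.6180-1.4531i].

By linearity: DFT(1x + 3y) = 1·DFT(x) + 3·DFT(y)
= 1·[-6, -2.1180+0.0858i, 0.1180-6.5186i, 0.1180+6.5186i, -2.1180-0.0858i] + 3·[-2, -0.6180+1.4531i, 1.6180+6.1554i, 1.6180-6.1554i, -0.6180-1.4531i]

Computing element-wise:
Z[0] = 1·(-6) + 3·(-2) = -12
Z[1] = 1·(-2.1180+0.0858i) + 3·(-0.6180+1.4531i) = -3.9720+4.4451i
Z[2] = 1·(0.1180-6.5186i) + 3·(1.6180+6.1554i) = 4.9720+11.9476i
Z[3] = 1·(0.1180+6.5186i) + 3·(1.6180-6.1554i) = 4.9720-11.9476i
Z[4] = 1·(-2.1180-0.0858i) + 3·(-0.6180-1.4531i) = -3.9720-4.4451i

DFT(1x + 3y) = 1·X + 3·Y = [-12, -3.9720+4.4451i, 4.9720+11.9476i, 4.9720-11.9476i, -3.9720-4.4451i]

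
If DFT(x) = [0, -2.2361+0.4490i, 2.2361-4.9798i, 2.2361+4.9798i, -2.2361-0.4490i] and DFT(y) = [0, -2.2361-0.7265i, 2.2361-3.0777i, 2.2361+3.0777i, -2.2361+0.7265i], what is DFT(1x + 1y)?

By linearity: DFT(1x + 1y) = 1·DFT(x) + 1·DFT(y)
= 1·[0, -2.2361+0.4490i, 2.2361-4.9798i, 2.2361+4.9798i, -2.2361-0.4490i] + 1·[0, -2.2361-0.7265i, 2.2361-3.0777i, 2.2361+3.0777i, -2.2361+0.7265i]

Computing element-wise:
Z[0] = 1·(0) + 1·(0) = 0
Z[1] = 1·(-2.2361+0.4490i) + 1·(-2.2361-0.7265i) = -4.4722-0.2775i
Z[2] = 1·(2.2361-4.9798i) + 1·(2.2361-3.0777i) = 4.4722-8.0575i
Z[3] = 1·(2.2361+4.9798i) + 1·(2.2361+3.0777i) = 4.4722+8.0575i
Z[4] = 1·(-2.2361-0.4490i) + 1·(-2.2361+0.7265i) = -4.4722+0.2775i

DFT(1x + 1y) = 1·X + 1·Y = [0, -4.4722-0.2775i, 4.4722-8.0575i, 4.4722+8.0575i, -4.4722+0.2775i]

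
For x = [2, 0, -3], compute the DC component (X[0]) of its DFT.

X[0] = Σ(n=0 to 2) x[n] · ω_3^0 = Σ x[n]
= (2) + (0) + (-3)

X[0] = -1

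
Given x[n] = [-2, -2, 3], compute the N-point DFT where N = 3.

X[k] = Σ(n=0 to 2) x[n] · ω_3^(nk)
where ω_3 = e^(-2πi/3)

Computing each X[k]:
X[0] = -1
X[1] = -2.5000+4.3301i
X[2] = -2.5000-4.3301i

X = [-1, -2.5000+4.3301i, -2.5000-4.3301i]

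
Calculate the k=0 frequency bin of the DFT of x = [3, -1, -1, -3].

X[0] = Σ(n=0 to 3) x[n] · ω_4^0 = Σ x[n]
= (3) + (-1) + (-1) + (-3)

X[0] = -2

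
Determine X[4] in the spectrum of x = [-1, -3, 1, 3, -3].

X[4] = Σ(n=0 to 4) x[n] · ω_5^(4n) where ω_5 = e^(-2πi/5)
= (-1)·ω_5^0 + (-3)·ω_5^4 + (1)·ω_5^8 + (3)·ω_5^12 + (-3)·ω_5^16

X[4] = -6.0902-1.1756i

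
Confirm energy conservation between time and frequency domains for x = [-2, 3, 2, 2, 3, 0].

Time domain:
Σ|x[n]|² = |-2|² + |3|² + |2|² + |2|² + |3|² + |0|² = 30.0000

Frequency domain:
(1/6)Σ|X[k]|² = (1/6)(|8|² + |-5.0000-1.7321i|² + |-4.0000-3.4641i|² + |-2|² + |-4.0000+3.4641i|² + |-5.0000+1.7321i|²) = (1/6)·180.0000 = 30.0000

Both sides agree, confirming Parseval's theorem.

Σ|x[n]|² = (1/N)Σ|X[k]|² = 30.0000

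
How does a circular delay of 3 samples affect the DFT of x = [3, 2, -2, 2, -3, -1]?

Time shift by 3: X_shifted[k] = ω_6^(3k) · X[k]
Shifted x = [2, -3, -1, 3, 2, -2]

DFT(x[n-3]) = [1, -4.0000+3.4641i, 7.0000-1.7321i, 5, 7.0000+1.7321i, -4.0000-3.4641i]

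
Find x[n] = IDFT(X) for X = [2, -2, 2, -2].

x[n] = (1/4) Σ(k=0 to 3) X[k] · e^(2πikn/4)

Computing each x[n]:
x[0] = 0
x[1] = 0
x[2] = 2
x[3] = 0

x = [0, 0, 2, 0]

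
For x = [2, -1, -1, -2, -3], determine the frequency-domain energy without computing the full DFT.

Parseval: Σ|x[n]|² = (1/N)Σ|X[k]|², so Σ|X[k]|² = N·Σ|x[n]|² = 5·19.0000

Σ|X[k]|² = N·Σ|x[n]|² = 5·19.0000 = 95.0000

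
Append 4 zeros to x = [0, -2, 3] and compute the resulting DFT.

Original 3-point DFT: [1, -0.5000+4.3301i, -0.5000-4.3301i]
Zero-padded 7-point DFT provides frequency interpolation.

DFT_7([x, 0, ...]) = [1, -1.9145-1.3611i, -2.2579+3.2515i, 3.6724+3.2133i, 3.6724-3.2133i, -2.2579-3.2515i, -1.9145+1.3611i]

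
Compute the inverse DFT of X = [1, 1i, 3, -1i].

x[n] = (1/4) Σ(k=0 to 3) X[k] · e^(2πikn/4)

Computing each x[n]:
x[0] = 1
x[1] = -1
x[2] = 1
x[3] = 0

x = [1, -1, 1, 0]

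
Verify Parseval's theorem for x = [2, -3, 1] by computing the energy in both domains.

Time domain:
Σ|x[n]|² = |2|² + |-3|² + |1|² = 14.0000

Frequency domain:
(1/3)Σ|X[k]|² = (1/3)(|0|² + |3.0000+3.4641i|² + |3.0000-3.4641i|²) = (1/3)·42.0000 = 14.0000

Both sides agree, confirming Parseval's theorem.

Σ|x[n]|² = (1/N)Σ|X[k]|² = 14.0000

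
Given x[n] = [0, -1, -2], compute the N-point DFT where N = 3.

X[k] = Σ(n=0 to 2) x[n] · ω_3^(nk)
where ω_3 = e^(-2πi/3)

Computing each X[k]:
X[0] = -3
X[1] = 1.5000-0.8660i
X[2] = 1.5000+0.8660i

X = [-3, 1.5000-0.8660i, 1.5000+0.8660i]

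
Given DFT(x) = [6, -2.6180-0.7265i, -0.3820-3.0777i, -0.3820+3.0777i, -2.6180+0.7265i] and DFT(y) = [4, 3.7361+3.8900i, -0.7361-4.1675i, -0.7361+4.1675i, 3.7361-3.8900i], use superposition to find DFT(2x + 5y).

By linearity: DFT(2x + 5y) = 2·DFT(x) + 5·DFT(y)
= 2·[6, -2.6180-0.7265i, -0.3820-3.0777i, -0.3820+3.0777i, -2.6180+0.7265i] + 5·[4, 3.7361+3.8900i, -0.7361-4.1675i, -0.7361+4.1675i, 3.7361-3.8900i]

Computing element-wise:
Z[0] = 2·(6) + 5·(4) = 32
Z[1] = 2·(-2.6180-0.7265i) + 5·(3.7361+3.8900i) = 13.4445+17.9970i
Z[2] = 2·(-0.3820-3.0777i) + 5·(-0.7361-4.1675i) = -4.4445-26.9929i
Z[3] = 2·(-0.3820+3.0777i) + 5·(-0.7361+4.1675i) = -4.4445+26.9929i
Z[4] = 2·(-2.6180+0.7265i) + 5·(3.7361-3.8900i) = 13.4445-17.9970i

DFT(2x + 5y) = 2·X + 5·Y = [32, 13.4445+17.9970i, -4.4445-26.9929i, -4.4445+26.9929i, 13.4445-17.9970i]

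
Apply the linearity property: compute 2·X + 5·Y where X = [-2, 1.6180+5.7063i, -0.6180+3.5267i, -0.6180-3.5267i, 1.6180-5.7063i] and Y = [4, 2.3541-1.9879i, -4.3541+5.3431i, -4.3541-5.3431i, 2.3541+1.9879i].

By linearity: DFT(2x + 5y) = 2·DFT(x) + 5·DFT(y)
= 2·[-2, 1.6180+5.7063i, -0.6180+3.5267i, -0.6180-3.5267i, 1.6180-5.7063i] + 5·[4, 2.3541-1.9879i, -4.3541+5.3431i, -4.3541-5.3431i, 2.3541+1.9879i]

Computing element-wise:
Z[0] = 2·(-2) + 5·(4) = 16
Z[1] = 2·(1.6180+5.7063i) + 5·(2.3541-1.9879i) = 15.0065+1.4731i
Z[2] = 2·(-0.6180+3.5267i) + 5·(-4.3541+5.3431i) = -23.0065+33.7689i
Z[3] = 2·(-0.6180-3.5267i) + 5·(-4.3541-5.3431i) = -23.0065-33.7689i
Z[4] = 2·(1.6180-5.7063i) + 5·(2.3541+1.9879i) = 15.0065-1.4731i

DFT(2x + 5y) = 2·X + 5·Y = [16, 15.0065+1.4731i, -23.0065+33.7689i, -23.0065-33.7689i, 15.0065-1.4731i]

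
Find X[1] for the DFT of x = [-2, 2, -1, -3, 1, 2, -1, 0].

X[1] = Σ(n=0 to 7) x[n] · ω_8^(1n) where ω_8 = e^(-2πi/8)
= (-2)·ω_8^0 + (2)·ω_8^1 + (-1)·ω_8^2 + (-3)·ω_8^3 + (1)·ω_8^4 + (2)·ω_8^5 + (-1)·ω_8^6 + (0)·ω_8^7

X[1] = -0.8787+2.1213i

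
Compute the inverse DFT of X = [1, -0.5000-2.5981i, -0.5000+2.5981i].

x[n] = (1/3) Σ(k=0 to 2) X[k] · e^(2πikn/3)

Computing each x[n]:
x[0] = 0
x[1] = 2
x[2] = -1

x = [0, 2, -1]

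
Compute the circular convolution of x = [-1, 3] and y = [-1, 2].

(x ⊛ y)[n] = Σ(m=0 to 1) x[m] · y[(n-m) mod 2]

Computing each output sample:
(x ⊛ y)[0] = 7
(x ⊛ y)[1] = -5

x ⊛ y = [7, -5]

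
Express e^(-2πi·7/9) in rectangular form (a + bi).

ω_9^7 = e^(-2πi·7/9)
= cos(-2π·7/9) + i·sin(-2π·7/9)
= cos(-14π/9) + i·sin(-14π/9)

ω_9^7 = cos(-14π/9) + i·sin(-14π/9) = 0.1736+0.9848i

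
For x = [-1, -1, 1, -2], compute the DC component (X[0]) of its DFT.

X[0] = Σ(n=0 to 3) x[n] · ω_4^0 = Σ x[n]
= (-1) + (-1) + (1) + (-2)

X[0] = -3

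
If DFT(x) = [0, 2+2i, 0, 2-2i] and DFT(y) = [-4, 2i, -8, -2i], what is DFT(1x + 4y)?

By linearity: DFT(1x + 4y) = 1·DFT(x) + 4·DFT(y)
= 1·[0, 2+2i, 0, 2-2i] + 4·[-4, 2i, -8, -2i]

Computing element-wise:
Z[0] = 1·(0) + 4·(-4) = -16
Z[1] = 1·(2+2i) + 4·(2i) = 2+10i
Z[2] = 1·(0) + 4·(-8) = -32
Z[3] = 1·(2-2i) + 4·(-2i) = 2-10i

DFT(1x + 4y) = 1·X + 4·Y = [-16, 2+10i, -32, 2-10i]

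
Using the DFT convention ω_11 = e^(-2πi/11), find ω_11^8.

ω_11^8 = e^(-2πi·8/11)
= cos(-2π·8/11) + i·sin(-2π·8/11)
= cos(-16π/11) + i·sin(-16π/11)

ω_11^8 = cos(-16π/11) + i·sin(-16π/11) = -0.1423+0.9898i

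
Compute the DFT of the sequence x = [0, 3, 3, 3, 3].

X[k] = Σ(n=0 to 4) x[n] · ω_5^(nk)
where ω_5 = e^(-2πi/5)

Computing each X[k]:
X[0] = 12
X[1] = -3
X[2] = -3
X[3] = -3
X[4] = -3

X = [12, -3, -3, -3, -3]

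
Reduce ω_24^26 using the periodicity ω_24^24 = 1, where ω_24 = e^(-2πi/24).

Since ω_24^24 = 1, powers reduce modulo 24.
26 mod 24 = 2
So ω_24^26 = ω_24^2 = e^(-2πi·2/24)

ω_24^26 = ω_24^2 = 0.8660-0.5000i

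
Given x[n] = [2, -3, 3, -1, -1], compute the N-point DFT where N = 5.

X[k] = Σ(n=0 to 4) x[n] · ω_5^(nk)
where ω_5 = e^(-2πi/5)

Computing each X[k]:
X[0] = 0
X[1] = -0.8541-0.4490i
X[2] = 5.8541+4.9798i
X[3] = 5.8541-4.9798i
X[4] = -0.8541+0.4490i

X = [0, -0.8541-0.4490i, 5.8541+4.9798i, 5.8541-4.9798i, -0.8541+0.4490i]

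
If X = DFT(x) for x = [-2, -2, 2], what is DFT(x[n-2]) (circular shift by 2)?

Time shift by 2: X_shifted[k] = ω_3^(2k) · X[k]
Shifted x = [-2, 2, -2]

DFT(x[n-2]) = [-2, -2.0000-3.4641i, -2.0000+3.4641i]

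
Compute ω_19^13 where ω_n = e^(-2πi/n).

ω_19^13 = e^(-2πi·13/19)
= cos(-2π·13/19) + i·sin(-2π·13/19)
= cos(-26π/19) + i·sin(-26π/19)

ω_19^13 = cos(-26π/19) + i·sin(-26π/19) = -0.4017+0.9158i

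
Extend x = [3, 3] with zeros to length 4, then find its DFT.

Original 2-point DFT: [6, 0]
Zero-padded 4-point DFT provides frequency interpolation.

DFT_4([x, 0, ...]) = [6, 3-3i, 0, 3+3i]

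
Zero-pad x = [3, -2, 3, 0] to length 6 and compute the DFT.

Original 4-point DFT: [4, 2i, 8, -2i]
Zero-padded 6-point DFT provides frequency interpolation.

DFT_6([x, 0, ...]) = [4, 0.5000-0.8660i, 2.5000+4.3301i, 8, 2.5000-4.3301i, 0.5000+0.8660i]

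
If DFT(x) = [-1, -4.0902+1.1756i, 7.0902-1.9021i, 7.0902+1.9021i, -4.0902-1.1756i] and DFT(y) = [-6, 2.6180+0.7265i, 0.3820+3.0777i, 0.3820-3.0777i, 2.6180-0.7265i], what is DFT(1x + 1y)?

By linearity: DFT(1x + 1y) = 1·DFT(x) + 1·DFT(y)
= 1·[-1, -4.0902+1.1756i, 7.0902-1.9021i, 7.0902+1.9021i, -4.0902-1.1756i] + 1·[-6, 2.6180+0.7265i, 0.3820+3.0777i, 0.3820-3.0777i, 2.6180-0.7265i]

Computing element-wise:
Z[0] = 1·(-1) + 1·(-6) = -7
Z[1] = 1·(-4.0902+1.1756i) + 1·(2.6180+0.7265i) = -1.4722+1.9021i
Z[2] = 1·(7.0902-1.9021i) + 1·(0.3820+3.0777i) = 7.4722+1.1756i
Z[3] = 1·(7.0902+1.9021i) + 1·(0.3820-3.0777i) = 7.4722-1.1756i
Z[4] = 1·(-4.0902-1.1756i) + 1·(2.6180-0.7265i) = -1.4722-1.9021i

DFT(1x + 1y) = 1·X + 1·Y = [-7, -1.4722+1.9021i, 7.4722+1.1756i, 7.4722-1.1756i, -1.4722-1.9021i]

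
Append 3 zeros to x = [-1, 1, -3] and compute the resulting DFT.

Original 3-point DFT: [-3, -3.4641i, 3.4641i]
Zero-padded 6-point DFT provides frequency interpolation.

DFT_6([x, 0, ...]) = [-3, 1.0000+1.7321i, -3.4641i, -5, 3.4641i, 1.0000-1.7321i]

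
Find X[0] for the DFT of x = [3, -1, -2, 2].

X[0] = Σ(n=0 to 3) x[n] · ω_4^0 = Σ x[n]
= (3) + (-1) + (-2) + (2)

X[0] = 2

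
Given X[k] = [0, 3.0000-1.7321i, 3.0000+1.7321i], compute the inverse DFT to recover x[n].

x[n] = (1/3) Σ(k=0 to 2) X[k] · e^(2πikn/3)

Computing each x[n]:
x[0] = 2
x[1] = 0
x[2] = -2

x = [2, 0, -2]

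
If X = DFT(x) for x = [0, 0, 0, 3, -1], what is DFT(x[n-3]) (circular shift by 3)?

Time shift by 3: X_shifted[k] = ω_5^(3k) · X[k]
Shifted x = [0, 3, -1, 0, 0]

DFT(x[n-3]) = [2, 1.7361-2.2654i, -2.7361-2.7144i, -2.7361+2.7144i, 1.7361+2.2654i]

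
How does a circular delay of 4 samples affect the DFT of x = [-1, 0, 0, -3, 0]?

Time shift by 4: X_shifted[k] = ω_5^(4k) · X[k]
Shifted x = [0, 0, -3, 0, -1]

DFT(x[n-4]) = [-4, 2.1180+0.8123i, -0.1180-3.4410i, -0.1180+3.4410i, 2.1180-0.8123i]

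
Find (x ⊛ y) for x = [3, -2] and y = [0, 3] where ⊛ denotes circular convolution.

(x ⊛ y)[n] = Σ(m=0 to 1) x[m] · y[(n-m) mod 2]

Computing each output sample:
(x ⊛ y)[0] = -6
(x ⊛ y)[1] = 9

x ⊛ y = [-6, 9]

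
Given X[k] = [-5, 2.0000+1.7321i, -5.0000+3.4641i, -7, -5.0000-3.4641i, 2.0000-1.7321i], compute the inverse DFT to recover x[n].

x[n] = (1/6) Σ(k=0 to 5) X[k] · e^(2πikn/6)

Computing each x[n]:
x[0] = -3
x[1] = 0
x[2] = -1
x[3] = -2
x[4] = -2
x[5] = 3

x = [-3, 0, -1, -2, -2, 3]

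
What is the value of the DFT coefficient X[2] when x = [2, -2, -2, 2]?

X[2] = Σ(n=0 to 3) x[n] · ω_4^(2n) where ω_4 = e^(-2πi/4)
= (2)·ω_4^0 + (-2)·ω_4^2 + (-2)·ω_4^4 + (2)·ω_4^6

X[2] = 0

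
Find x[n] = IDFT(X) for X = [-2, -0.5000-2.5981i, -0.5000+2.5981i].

x[n] = (1/3) Σ(k=0 to 2) X[k] · e^(2πikn/3)

Computing each x[n]:
x[0] = -1
x[1] = 1
x[2] = -2

x = [-1, 1, -2]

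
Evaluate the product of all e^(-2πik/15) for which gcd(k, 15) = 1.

The primitive 15th roots of unity are ω_15^k for k coprime to 15: k ∈ {1, 2, 4, 7, 8, 11, 13, 14}
Their product equals the constant term of the cyclotomic polynomial Φ_15(x) up to sign.
For n ≥ 3, the product of all primitive nth roots of unity is 1. (For n=1 it is 1; for n=2 it is -1.)

1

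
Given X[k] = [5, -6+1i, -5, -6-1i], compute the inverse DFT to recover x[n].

x[n] = (1/4) Σ(k=0 to 3) X[k] · e^(2πikn/4)

Computing each x[n]:
x[0] = -3
x[1] = 2
x[2] = 3
x[3] = 3

x = [-3, 2, 3, 3]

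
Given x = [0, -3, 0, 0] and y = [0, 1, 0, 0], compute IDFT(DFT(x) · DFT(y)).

(x ⊛ y)[n] = Σ(m=0 to 3) x[m] · y[(n-m) mod 4]

Computing each output sample:
(x ⊛ y)[0] = 0
(x ⊛ y)[1] = 0
(x ⊛ y)[2] = -3
(x ⊛ y)[3] = 0

x ⊛ y = [0, 0, -3, 0]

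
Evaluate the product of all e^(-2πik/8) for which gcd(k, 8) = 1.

The primitive 8th roots of unity are ω_8^k for k coprime to 8: k ∈ {1, 3, 5, 7}
Their product equals the constant term of the cyclotomic polynomial Φ_8(x) up to sign.
For n ≥ 3, the product of all primitive nth roots of unity is 1. (For n=1 it is 1; for n=2 it is -1.)

1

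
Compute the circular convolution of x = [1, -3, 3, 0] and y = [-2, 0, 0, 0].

(x ⊛ y)[n] = Σ(m=0 to 3) x[m] · y[(n-m) mod 4]

Computing each output sample:
(x ⊛ y)[0] = -2
(x ⊛ y)[1] = 6
(x ⊛ y)[2] = -6
(x ⊛ y)[3] = 0

x ⊛ y = [-2, 6, -6, 0]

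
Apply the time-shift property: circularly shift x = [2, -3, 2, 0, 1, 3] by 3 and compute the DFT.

Time shift by 3: X_shifted[k] = ω_6^(3k) · X[k]
Shifted x = [0, 1, 3, 2, -3, 2]

DFT(x[n-3]) = [5, -0.5000-4.3301i, 0.5000+6.0622i, -5, 0.5000-6.0622i, -0.5000+4.3301i]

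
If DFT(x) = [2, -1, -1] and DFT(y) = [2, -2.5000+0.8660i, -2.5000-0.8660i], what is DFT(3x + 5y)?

By linearity: DFT(3x + 5y) = 3·DFT(x) + 5·DFT(y)
= 3·[2, -1, -1] + 5·[2, -2.5000+0.8660i, -2.5000-0.8660i]

Computing element-wise:
Z[0] = 3·(2) + 5·(2) = 16
Z[1] = 3·(-1) + 5·(-2.5000+0.8660i) = -15.5000+4.3300i
Z[2] = 3·(-1) + 5·(-2.5000-0.8660i) = -15.5000-4.3300i

DFT(3x + 5y) = 3·X + 5·Y = [16, -15.5000+4.3300i, -15.5000-4.3300i]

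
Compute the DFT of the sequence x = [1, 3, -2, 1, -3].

X[k] = Σ(n=0 to 4) x[n] · ω_5^(nk)
where ω_5 = e^(-2πi/5)

Computing each X[k]:
X[0] = 0
X[1] = 1.8090-3.9430i
X[2] = 0.6910-6.3799i
X[3] = 0.6910+6.3799i
X[4] = 1.8090+3.9430i

X = [0, 1.8090-3.9430i, 0.6910-6.3799i, 0.6910+6.3799i, 1.8090+3.9430i]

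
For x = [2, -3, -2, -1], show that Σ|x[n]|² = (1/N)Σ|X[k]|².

Time domain:
Σ|x[n]|² = |2|² + |-3|² + |-2|² + |-1|² = 18.0000

Frequency domain:
(1/4)Σ|X[k]|² = (1/4)(|-4|² + |4+2i|² + |4|² + |4-2i|²) = (1/4)·72.0000 = 18.0000

Both sides agree, confirming Parseval's theorem.

Σ|x[n]|² = (1/N)Σ|X[k]|² = 18.0000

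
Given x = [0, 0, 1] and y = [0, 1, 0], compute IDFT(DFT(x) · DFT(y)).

(x ⊛ y)[n] = Σ(m=0 to 2) x[m] · y[(n-m) mod 3]

Computing each output sample:
(x ⊛ y)[0] = 1
(x ⊛ y)[1] = 0
(x ⊛ y)[2] = 0

x ⊛ y = [1, 0, 0]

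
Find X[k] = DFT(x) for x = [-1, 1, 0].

X[k] = Σ(n=0 to 2) x[n] · ω_3^(nk)
where ω_3 = e^(-2πi/3)

Computing each X[k]:
X[0] = 0
X[1] = -1.5000-0.8660i
X[2] = -1.5000+0.8660i

X = [0, -1.5000-0.8660i, -1.5000+0.8660i]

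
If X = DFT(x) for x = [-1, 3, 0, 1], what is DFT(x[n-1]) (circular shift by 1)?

Time shift by 1: X_shifted[k] = ω_4^(1k) · X[k]
Shifted x = [1, -1, 3, 0]

DFT(x[n-1]) = [3, -2+1i, 5, -2-1i]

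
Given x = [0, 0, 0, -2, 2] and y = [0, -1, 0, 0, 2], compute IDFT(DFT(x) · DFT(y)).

(x ⊛ y)[n] = Σ(m=0 to 4) x[m] · y[(n-m) mod 5]

Computing each output sample:
(x ⊛ y)[0] = -2
(x ⊛ y)[1] = 0
(x ⊛ y)[2] = -4
(x ⊛ y)[3] = 4
(x ⊛ y)[4] = 2

x ⊛ y = [-2, 0, -4, 4, 2]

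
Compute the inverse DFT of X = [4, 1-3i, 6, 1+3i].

x[n] = (1/4) Σ(k=0 to 3) X[k] · e^(2πikn/4)

Computing each x[n]:
x[0] = 3
x[1] = 1
x[2] = 2
x[3] = -2

x = [3, 1, 2, -2]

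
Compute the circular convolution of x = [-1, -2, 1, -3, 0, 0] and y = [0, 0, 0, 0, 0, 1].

(x ⊛ y)[n] = Σ(m=0 to 5) x[m] · y[(n-m) mod 6]

Computing each output sample:
(x ⊛ y)[0] = -2
(x ⊛ y)[1] = 1
(x ⊛ y)[2] = -3
(x ⊛ y)[3] = 0
(x ⊛ y)[4] = 0
(x ⊛ y)[5] = -1

x ⊛ y = [-2, 1, -3, 0, 0, -1]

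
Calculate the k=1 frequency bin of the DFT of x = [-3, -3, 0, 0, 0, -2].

X[1] = Σ(n=0 to 5) x[n] · ω_6^(1n) where ω_6 = e^(-2πi/6)
= (-3)·ω_6^0 + (-3)·ω_6^1 + (0)·ω_6^2 + (0)·ω_6^3 + (0)·ω_6^4 + (-2)·ω_6^5

X[1] = -5.5000+0.8660i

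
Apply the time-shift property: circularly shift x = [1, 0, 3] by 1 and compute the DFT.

Time shift by 1: X_shifted[k] = ω_3^(1k) · X[k]
Shifted x = [3, 1, 0]

DFT(x[n-1]) = [4, 2.5000-0.8660i, 2.5000+0.8660i]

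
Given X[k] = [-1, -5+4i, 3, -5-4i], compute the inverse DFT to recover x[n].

x[n] = (1/4) Σ(k=0 to 3) X[k] · e^(2πikn/4)

Computing each x[n]:
x[0] = -2
x[1] = -3
x[2] = 3
x[3] = 1

x = [-2, -3, 3, 1]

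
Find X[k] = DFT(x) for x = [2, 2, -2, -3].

X[k] = Σ(n=0 to 3) x[n] · ω_4^(nk)
where ω_4 = e^(-2πi/4)

Computing each X[k]:
X[0] = -1
X[1] = 4-5i
X[2] = 1
X[3] = 4+5i

X = [-1, 4-5i, 1, 4+5i]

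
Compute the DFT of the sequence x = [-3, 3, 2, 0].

X[k] = Σ(n=0 to 3) x[n] · ω_4^(nk)
where ω_4 = e^(-2πi/4)

Computing each X[k]:
X[0] = 2
X[1] = -5-3i
X[2] = -4
X[3] = -5+3i

X = [2, -5-3i, -4, -5+3i]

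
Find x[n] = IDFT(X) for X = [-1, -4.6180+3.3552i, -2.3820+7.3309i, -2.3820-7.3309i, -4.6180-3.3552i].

x[n] = (1/5) Σ(k=0 to 4) X[k] · e^(2πikn/5)

Computing each x[n]:
x[0] = -3
x[1] = -3
x[2] = 3
x[3] = -1
x[4] = 3

x = [-3, -3, 3, -1, 3]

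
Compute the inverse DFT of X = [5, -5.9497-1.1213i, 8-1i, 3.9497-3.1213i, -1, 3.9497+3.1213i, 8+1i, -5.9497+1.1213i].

x[n] = (1/8) Σ(k=0 to 7) X[k] · e^(2πikn/8)

Computing each x[n]:
x[0] = 2
x[1] = 0
x[2] = -2
x[3] = 3
x[4] = 3
x[5] = 2
x[6] = -1
x[7] = -2

x = [2, 0, -2, 3, 3, 2, -1, -2]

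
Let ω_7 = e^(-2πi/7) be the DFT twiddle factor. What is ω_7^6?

ω_7^6 = e^(-2πi·6/7)
= cos(-2π·6/7) + i·sin(-2π·6/7)
= cos(-12π/7) + i·sin(-12π/7)

ω_7^6 = cos(-12π/7) + i·sin(-12π/7) = 0.6235+0.7818i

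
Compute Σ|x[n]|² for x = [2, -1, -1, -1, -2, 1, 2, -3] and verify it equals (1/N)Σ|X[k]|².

Time domain:
Σ|x[n]|² = |2|² + |-1|² + |-1|² + |-1|² + |-2|² + |1|² + |2|² + |-3|² = 25.0000

Frequency domain:
(1/8)Σ|X[k]|² = (1/8)(|-3|² + |1.1716+3.0000i|² + |-1-4i|² + |6.8284-3.0000i|² + |5|² + |6.8284+3.0000i|² + |-1+4i|² + |1.1716-3.0000i|²) = (1/8)·200.0000 = 25.0000

Both sides agree, confirming Parseval's theorem.

Σ|x[n]|² = (1/N)Σ|X[k]|² = 25.0000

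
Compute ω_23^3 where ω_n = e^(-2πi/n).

ω_23^3 = e^(-2πi·3/23)
= cos(-2π·3/23) + i·sin(-2π·3/23)
= cos(-6π/23) + i·sin(-6π/23)

ω_23^3 = cos(-6π/23) + i·sin(-6π/23) = 0.6826-0.7308i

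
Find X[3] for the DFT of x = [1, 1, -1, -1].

X[3] = Σ(n=0 to 3) x[n] · ω_4^(3n) where ω_4 = e^(-2πi/4)
= (1)·ω_4^0 + (1)·ω_4^3 + (-1)·ω_4^6 + (-1)·ω_4^9

X[3] = 2+2i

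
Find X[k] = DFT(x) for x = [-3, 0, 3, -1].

X[k] = Σ(n=0 to 3) x[n] · ω_4^(nk)
where ω_4 = e^(-2πi/4)

Computing each X[k]:
X[0] = -1
X[1] = -6-1i
X[2] = 1
X[3] = -6+1i

X = [-1, -6-1i, 1, -6+1i]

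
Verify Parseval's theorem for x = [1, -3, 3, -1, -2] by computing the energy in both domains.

Time domain:
Σ|x[n]|² = |1|² + |-3|² + |3|² + |-1|² + |-2|² = 24.0000

Frequency domain:
(1/5)Σ|X[k]|² = (1/5)(|-2|² + |-2.1631-1.4001i|² + |5.6631+4.3920i|² + |5.6631-4.3920i|² + |-2.1631+1.4001i|²) = (1/5)·120.0000 = 24.0000

Both sides agree, confirming Parseval's theorem.

Σ|x[n]|² = (1/N)Σ|X[k]|² = 24.0000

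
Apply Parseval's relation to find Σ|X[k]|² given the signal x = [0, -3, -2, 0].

Parseval: Σ|x[n]|² = (1/N)Σ|X[k]|², so Σ|X[k]|² = N·Σ|x[n]|² = 4·13.0000

Σ|X[k]|² = N·Σ|x[n]|² = 4·13.0000 = 52.0000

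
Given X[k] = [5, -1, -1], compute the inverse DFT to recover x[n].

x[n] = (1/3) Σ(k=0 to 2) X[k] · e^(2πikn/3)

Computing each x[n]:
x[0] = 1
x[1] = 2
x[2] = 2

x = [1, 2, 2]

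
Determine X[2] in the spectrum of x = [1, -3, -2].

X[2] = Σ(n=0 to 2) x[n] · ω_3^(2n) where ω_3 = e^(-2πi/3)
= (1)·ω_3^0 + (-3)·ω_3^2 + (-2)·ω_3^4

X[2] = 3.5000-0.8660i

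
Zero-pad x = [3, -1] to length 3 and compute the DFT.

Original 2-point DFT: [2, 4]
Zero-padded 3-point DFT provides frequency interpolation.

DFT_3([x, 0, ...]) = [2, 3.5000+0.8660i, 3.5000-0.8660i]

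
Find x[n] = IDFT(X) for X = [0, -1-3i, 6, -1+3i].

x[n] = (1/4) Σ(k=0 to 3) X[k] · e^(2πikn/4)

Computing each x[n]:
x[0] = 1
x[1] = 0
x[2] = 2
x[3] = -3

x = [1, 0, 2, -3]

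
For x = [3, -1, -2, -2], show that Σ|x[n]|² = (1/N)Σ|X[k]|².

Time domain:
Σ|x[n]|² = |3|² + |-1|² + |-2|² + |-2|² = 18.0000

Frequency domain:
(1/4)Σ|X[k]|² = (1/4)(|-2|² + |5-1i|² + |4|² + |5+1i|²) = (1/4)·72.0000 = 18.0000

Both sides agree, confirming Parseval's theorem.

Σ|x[n]|² = (1/N)Σ|X[k]|² = 18.0000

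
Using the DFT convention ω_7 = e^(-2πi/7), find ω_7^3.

ω_7^3 = e^(-2πi·3/7)
= cos(-2π·3/7) + i·sin(-2π·3/7)
= cos(-6π/7) + i·sin(-6π/7)

ω_7^3 = cos(-6π/7) + i·sin(-6π/7) = -0.9010-0.4339i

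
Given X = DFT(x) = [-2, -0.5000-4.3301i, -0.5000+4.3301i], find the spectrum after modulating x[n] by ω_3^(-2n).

Modulation property: DFT(ω_3^(-2n)·x[n]) = X[(k-2) mod 3], so circularly shift X by 2 positions.

X[k-2] = [-0.5000-4.3301i, -0.5000+4.3301i, -2]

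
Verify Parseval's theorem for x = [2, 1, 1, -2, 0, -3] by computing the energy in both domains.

Time domain:
Σ|x[n]|² = |2|² + |1|² + |1|² + |-2|² + |0|² + |-3|² = 19.0000

Frequency domain:
(1/6)Σ|X[k]|² = (1/6)(|-1|² + |2.5000-4.3301i|² + |0.5000-2.5981i|² + |7|² + |0.5000+2.5981i|² + |2.5000+4.3301i|²) = (1/6)·114.0000 = 19.0000

Both sides agree, confirming Parseval's theorem.

Σ|x[n]|² = (1/N)Σ|X[k]|² = 19.0000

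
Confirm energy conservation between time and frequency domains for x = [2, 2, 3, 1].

Time domain:
Σ|x[n]|² = |2|² + |2|² + |3|² + |1|² = 18.0000

Frequency domain:
(1/4)Σ|X[k]|² = (1/4)(|8|² + |-1-1i|² + |2|² + |-1+1i|²) = (1/4)·72.0000 = 18.0000

Both sides agree, confirming Parseval's theorem.

Σ|x[n]|² = (1/N)Σ|X[k]|² = 18.0000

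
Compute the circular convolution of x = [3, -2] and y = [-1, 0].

(x ⊛ y)[n] = Σ(m=0 to 1) x[m] · y[(n-m) mod 2]

Computing each output sample:
(x ⊛ y)[0] = -3
(x ⊛ y)[1] = 2

x ⊛ y = [-3, 2]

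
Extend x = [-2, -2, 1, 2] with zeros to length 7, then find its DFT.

Original 4-point DFT: [-1, -3+4i, -1, -3-4i]
Zero-padded 7-point DFT provides frequency interpolation.

DFT_7([x, 0, ...]) = [-1, -5.2714-0.2790i, -1.2089+3.9474i, -0.0196-0.3003i, -0.0196+0.3003i, -1.2089-3.9474i, -5.2714+0.2790i]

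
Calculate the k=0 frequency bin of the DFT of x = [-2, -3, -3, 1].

X[0] = Σ(n=0 to 3) x[n] · ω_4^0 = Σ x[n]
= (-2) + (-3) + (-3) + (1)

X[0] = -7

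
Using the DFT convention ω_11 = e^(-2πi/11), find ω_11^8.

ω_11^8 = e^(-2πi·8/11)
= cos(-2π·8/11) + i·sin(-2π·8/11)
= cos(-16π/11) + i·sin(-16π/11)

ω_11^8 = cos(-16π/11) + i·sin(-16π/11) = -0.1423+0.9898i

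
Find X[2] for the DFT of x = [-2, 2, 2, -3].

X[2] = Σ(n=0 to 3) x[n] · ω_4^(2n) where ω_4 = e^(-2πi/4)
= (-2)·ω_4^0 + (2)·ω_4^2 + (2)·ω_4^4 + (-3)·ω_4^6

X[2] = 1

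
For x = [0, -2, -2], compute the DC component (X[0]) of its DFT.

X[0] = Σ(n=0 to 2) x[n] · ω_3^0 = Σ x[n]
= (0) + (-2) + (-2)

X[0] = -4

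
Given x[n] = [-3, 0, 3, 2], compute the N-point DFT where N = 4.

X[k] = Σ(n=0 to 3) x[n] · ω_4^(nk)
where ω_4 = e^(-2πi/4)

Computing each X[k]:
X[0] = 2
X[1] = -6+2i
X[2] = -2
X[3] = -6-2i

X = [2, -6+2i, -2, -6-2i]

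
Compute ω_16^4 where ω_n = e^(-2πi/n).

ω_16^4 = e^(-2πi·4/16)
= cos(-2π·4/16) + i·sin(-2π·4/16)
= cos(-8π/16) + i·sin(-8π/16)

ω_16^4 = cos(-8π/16) + i·sin(-8π/16) = -1i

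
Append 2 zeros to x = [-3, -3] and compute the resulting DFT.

Original 2-point DFT: [-6, 0]
Zero-padded 4-point DFT provides frequency interpolation.

DFT_4([x, 0, ...]) = [-6, -3+3i, 0, -3-3i]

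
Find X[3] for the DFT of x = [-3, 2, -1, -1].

X[3] = Σ(n=0 to 3) x[n] · ω_4^(3n) where ω_4 = e^(-2πi/4)
= (-3)·ω_4^0 + (2)·ω_4^3 + (-1)·ω_4^6 + (-1)·ω_4^9

X[3] = -2+3i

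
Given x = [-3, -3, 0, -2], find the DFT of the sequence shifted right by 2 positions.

Time shift by 2: X_shifted[k] = ω_4^(2k) · X[k]
Shifted x = [0, -2, -3, -3]

DFT(x[n-2]) = [-8, 3-1i, 2, 3+1i]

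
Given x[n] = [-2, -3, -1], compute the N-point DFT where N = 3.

X[k] = Σ(n=0 to 2) x[n] · ω_3^(nk)
where ω_3 = e^(-2πi/3)

Computing each X[k]:
X[0] = -6
X[1] = 1.7321i
X[2] = -1.7321i

X = [-6, 1.7321i, -1.7321i]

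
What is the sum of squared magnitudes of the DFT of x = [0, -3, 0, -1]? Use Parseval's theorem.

Parseval: Σ|x[n]|² = (1/N)Σ|X[k]|², so Σ|X[k]|² = N·Σ|x[n]|² = 4·10.0000

Σ|X[k]|² = N·Σ|x[n]|² = 4·10.0000 = 40.0000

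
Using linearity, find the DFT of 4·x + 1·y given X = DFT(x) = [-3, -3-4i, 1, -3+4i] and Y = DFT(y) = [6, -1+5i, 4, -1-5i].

By linearity: DFT(4x + 1y) = 4·DFT(x) + 1·DFT(y)
= 4·[-3, -3-4i, 1, -3+4i] + 1·[6, -1+5i, 4, -1-5i]

Computing element-wise:
Z[0] = 4·(-3) + 1·(6) = -6
Z[1] = 4·(-3-4i) + 1·(-1+5i) = -13-11i
Z[2] = 4·(1) + 1·(4) = 8
Z[3] = 4·(-3+4i) + 1·(-1-5i) = -13+11i

DFT(4x + 1y) = 4·X + 1·Y = [-6, -13-11i, 8, -13+11i]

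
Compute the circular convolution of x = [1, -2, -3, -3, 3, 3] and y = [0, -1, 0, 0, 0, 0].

(x ⊛ y)[n] = Σ(m=0 to 5) x[m] · y[(n-m) mod 6]

Computing each output sample:
(x ⊛ y)[0] = -3
(x ⊛ y)[1] = -1
(x ⊛ y)[2] = 2
(x ⊛ y)[3] = 3
(x ⊛ y)[4] = 3
(x ⊛ y)[5] = -3

x ⊛ y = [-3, -1, 2, 3, 3, -3]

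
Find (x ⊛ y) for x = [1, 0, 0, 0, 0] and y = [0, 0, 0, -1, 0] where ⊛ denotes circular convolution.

(x ⊛ y)[n] = Σ(m=0 to 4) x[m] · y[(n-m) mod 5]

Computing each output sample:
(x ⊛ y)[0] = 0
(x ⊛ y)[1] = 0
(x ⊛ y)[2] = 0
(x ⊛ y)[3] = -1
(x ⊛ y)[4] = 0

x ⊛ y = [0, 0, 0, -1, 0]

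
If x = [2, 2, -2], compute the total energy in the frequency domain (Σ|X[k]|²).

Parseval: Σ|x[n]|² = (1/N)Σ|X[k]|², so Σ|X[k]|² = N·Σ|x[n]|² = 3·12.0000

Σ|X[k]|² = N·Σ|x[n]|² = 3·12.0000 = 36.0000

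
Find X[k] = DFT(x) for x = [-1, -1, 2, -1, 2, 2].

X[k] = Σ(n=0 to 5) x[n] · ω_6^(nk)
where ω_6 = e^(-2πi/6)

Computing each X[k]:
X[0] = 3
X[1] = -1.5000+2.5981i
X[2] = -4.5000+2.5981i
X[3] = 3
X[4] = -4.5000-2.5981i
X[5] = -1.5000-2.5981i

X = [3, -1.5000+2.5981i, -4.5000+2.5981i, 3, -4.5000-2.5981i, -1.5000-2.5981i]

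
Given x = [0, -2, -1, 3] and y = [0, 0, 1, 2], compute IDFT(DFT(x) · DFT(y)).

(x ⊛ y)[n] = Σ(m=0 to 3) x[m] · y[(n-m) mod 4]

Computing each output sample:
(x ⊛ y)[0] = -5
(x ⊛ y)[1] = 1
(x ⊛ y)[2] = 6
(x ⊛ y)[3] = -2

x ⊛ y = [-5, 1, 6, -2]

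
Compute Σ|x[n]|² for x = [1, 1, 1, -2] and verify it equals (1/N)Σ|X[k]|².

Time domain:
Σ|x[n]|² = |1|² + |1|² + |1|² + |-2|² = 7.0000

Frequency domain:
(1/4)Σ|X[k]|² = (1/4)(|1|² + |-3i|² + |3|² + |3i|²) = (1/4)·28.0000 = 7.0000

Both sides agree, confirming Parseval's theorem.

Σ|x[n]|² = (1/N)Σ|X[k]|² = 7.0000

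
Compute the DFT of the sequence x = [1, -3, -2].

X[k] = Σ(n=0 to 2) x[n] · ω_3^(nk)
where ω_3 = e^(-2πi/3)

Computing each X[k]:
X[0] = -4
X[1] = 3.5000+0.8660i
X[2] = 3.5000-0.8660i

X = [-4, 3.5000+0.8660i, 3.5000-0.8660i]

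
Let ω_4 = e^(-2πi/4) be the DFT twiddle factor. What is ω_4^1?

ω_4^1 = e^(-2πi·1/4)
= cos(-2π·1/4) + i·sin(-2π·1/4)
= cos(-2π/4) + i·sin(-2π/4)

ω_4^1 = cos(-2π/4) + i·sin(-2π/4) = -1i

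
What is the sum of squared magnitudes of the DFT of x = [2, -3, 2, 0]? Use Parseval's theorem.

Parseval: Σ|x[n]|² = (1/N)Σ|X[k]|², so Σ|X[k]|² = N·Σ|x[n]|² = 4·17.0000

Σ|X[k]|² = N·Σ|x[n]|² = 4·17.0000 = 68.0000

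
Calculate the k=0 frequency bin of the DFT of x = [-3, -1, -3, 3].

X[0] = Σ(n=0 to 3) x[n] · ω_4^0 = Σ x[n]
= (-3) + (-1) + (-3) + (3)

X[0] = -4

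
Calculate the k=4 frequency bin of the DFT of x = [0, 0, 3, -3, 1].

X[4] = Σ(n=0 to 4) x[n] · ω_5^(4n) where ω_5 = e^(-2πi/5)
= (0)·ω_5^0 + (0)·ω_5^4 + (3)·ω_5^8 + (-3)·ω_5^12 + (1)·ω_5^16

X[4] = 0.3090+2.5757i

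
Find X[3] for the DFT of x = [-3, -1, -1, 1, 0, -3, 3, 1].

X[3] = Σ(n=0 to 7) x[n] · ω_8^(3n) where ω_8 = e^(-2πi/8)
= (-3)·ω_8^0 + (-1)·ω_8^3 + (-1)·ω_8^6 + (1)·ω_8^9 + (0)·ω_8^12 + (-3)·ω_8^15 + (3)·ω_8^18 + (1)·ω_8^21

X[3] = -4.4142-5.4142i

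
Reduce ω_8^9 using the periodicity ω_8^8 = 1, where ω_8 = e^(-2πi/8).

Since ω_8^8 = 1, powers reduce modulo 8.
9 mod 8 = 1
So ω_8^9 = ω_8^1 = e^(-2πi·1/8)

ω_8^9 = ω_8^1 = 0.7071-0.7071i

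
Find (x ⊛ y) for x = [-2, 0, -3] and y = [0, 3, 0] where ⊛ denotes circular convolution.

(x ⊛ y)[n] = Σ(m=0 to 2) x[m] · y[(n-m) mod 3]

Computing each output sample:
(x ⊛ y)[0] = -9
(x ⊛ y)[1] = -6
(x ⊛ y)[2] = 0

x ⊛ y = [-9, -6, 0]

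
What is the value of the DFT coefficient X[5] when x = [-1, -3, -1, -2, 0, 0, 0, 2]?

X[5] = Σ(n=0 to 7) x[n] · ω_8^(5n) where ω_8 = e^(-2πi/8)
= (-1)·ω_8^0 + (-3)·ω_8^5 + (-1)·ω_8^10 + (-2)·ω_8^15 + (0)·ω_8^20 + (0)·ω_8^25 + (0)·ω_8^30 + (2)·ω_8^35

X[5] = -1.7071-3.9497i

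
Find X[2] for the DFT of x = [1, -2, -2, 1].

X[2] = Σ(n=0 to 3) x[n] · ω_4^(2n) where ω_4 = e^(-2πi/4)
= (1)·ω_4^0 + (-2)·ω_4^2 + (-2)·ω_4^4 + (1)·ω_4^6

X[2] = 0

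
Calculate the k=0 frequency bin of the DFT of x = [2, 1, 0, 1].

X[0] = Σ(n=0 to 3) x[n] · ω_4^0 = Σ x[n]
= (2) + (1) + (0) + (1)

X[0] = 4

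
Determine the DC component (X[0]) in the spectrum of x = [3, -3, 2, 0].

X[0] = Σ(n=0 to 3) x[n] · ω_4^0 = Σ x[n]
= (3) + (-3) + (2) + (0)

X[0] = 2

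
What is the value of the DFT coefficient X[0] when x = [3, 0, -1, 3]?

X[0] = Σ(n=0 to 3) x[n] · ω_4^0 = Σ x[n]
= (3) + (0) + (-1) + (3)

X[0] = 5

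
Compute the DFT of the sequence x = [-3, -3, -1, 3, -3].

X[k] = Σ(n=0 to 4) x[n] · ω_5^(nk)
where ω_5 = e^(-2πi/5)

Computing each X[k]:
X[0] = -7
X[1] = -6.4721+2.3511i
X[2] = 2.4721-3.8042i
X[3] = 2.4721+3.8042i
X[4] = -6.4721-2.3511i

X = [-7, -6.4721+2.3511i, 2.4721-3.8042i, 2.4721+3.8042i, -6.4721-2.3511i]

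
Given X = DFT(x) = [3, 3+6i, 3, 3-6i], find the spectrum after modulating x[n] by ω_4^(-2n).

Modulation property: DFT(ω_4^(-2n)·x[n]) = X[(k-2) mod 4], so circularly shift X by 2 positions.

X[k-2] = [3, 3-6i, 3, 3+6i]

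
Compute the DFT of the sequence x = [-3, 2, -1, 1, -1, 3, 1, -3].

X[k] = Σ(n=0 to 7) x[n] · ω_8^(nk)
where ω_8 = e^(-2πi/8)

Computing each X[k]:
X[0] = -1
X[1] = -5.5355-0.1213i
X[2] = -4-7i
X[3] = 1.5355-4.1213i
X[4] = -7
X[5] = 1.5355+4.1213i
X[6] = -4+7i
X[7] = -5.5355+0.1213i

X = [-1, -5.5355-0.1213i, -4-7i, 1.5355-4.1213i, -7, 1.5355+4.1213i, -4+7i, -5.5355+0.1213i]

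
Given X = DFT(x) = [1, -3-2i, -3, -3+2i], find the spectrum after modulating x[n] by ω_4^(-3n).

Modulation property: DFT(ω_4^(-3n)·x[n]) = X[(k-3) mod 4], so circularly shift X by 3 positions.

X[k-3] = [-3-2i, -3, -3+2i, 1]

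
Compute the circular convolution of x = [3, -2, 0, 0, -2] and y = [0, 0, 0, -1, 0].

(x ⊛ y)[n] = Σ(m=0 to 4) x[m] · y[(n-m) mod 5]

Computing each output sample:
(x ⊛ y)[0] = 0
(x ⊛ y)[1] = 0
(x ⊛ y)[2] = 2
(x ⊛ y)[3] = -3
(x ⊛ y)[4] = 2

x ⊛ y = [0, 0, 2, -3, 2]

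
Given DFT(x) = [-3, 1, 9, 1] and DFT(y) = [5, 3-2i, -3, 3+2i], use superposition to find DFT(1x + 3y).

By linearity: DFT(1x + 3y) = 1·DFT(x) + 3·DFT(y)
= 1·[-3, 1, 9, 1] + 3·[5, 3-2i, -3, 3+2i]

Computing element-wise:
Z[0] = 1·(-3) + 3·(5) = 12
Z[1] = 1·(1) + 3·(3-2i) = 10-6i
Z[2] = 1·(9) + 3·(-3) = 0
Z[3] = 1·(1) + 3·(3+2i) = 10+6i

DFT(1x + 3y) = 1·X + 3·Y = [12, 10-6i, 0, 10+6i]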